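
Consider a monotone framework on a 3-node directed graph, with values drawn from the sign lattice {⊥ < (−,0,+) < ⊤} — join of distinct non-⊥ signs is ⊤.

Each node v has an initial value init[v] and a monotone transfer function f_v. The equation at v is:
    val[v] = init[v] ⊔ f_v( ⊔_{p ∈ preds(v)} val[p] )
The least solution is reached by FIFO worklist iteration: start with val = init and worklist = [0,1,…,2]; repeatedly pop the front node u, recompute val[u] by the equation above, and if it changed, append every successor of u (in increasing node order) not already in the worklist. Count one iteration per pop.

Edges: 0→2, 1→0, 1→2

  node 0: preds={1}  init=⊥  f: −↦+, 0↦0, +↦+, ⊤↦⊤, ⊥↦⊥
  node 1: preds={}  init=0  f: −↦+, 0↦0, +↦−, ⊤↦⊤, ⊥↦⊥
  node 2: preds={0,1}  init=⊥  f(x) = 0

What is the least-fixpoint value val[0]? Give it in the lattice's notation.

Iteration log — 3 steps:
  step 1. node 0  ⊔preds=0  new=0  old=⊥  +wl: 
  step 2. node 1  ⊔preds=⊥  new=0  stable
  step 3. node 2  ⊔preds=0  new=0  old=⊥  +wl: 

Least fixpoint reached:
  node 0: 0
  node 1: 0
  node 2: 0

0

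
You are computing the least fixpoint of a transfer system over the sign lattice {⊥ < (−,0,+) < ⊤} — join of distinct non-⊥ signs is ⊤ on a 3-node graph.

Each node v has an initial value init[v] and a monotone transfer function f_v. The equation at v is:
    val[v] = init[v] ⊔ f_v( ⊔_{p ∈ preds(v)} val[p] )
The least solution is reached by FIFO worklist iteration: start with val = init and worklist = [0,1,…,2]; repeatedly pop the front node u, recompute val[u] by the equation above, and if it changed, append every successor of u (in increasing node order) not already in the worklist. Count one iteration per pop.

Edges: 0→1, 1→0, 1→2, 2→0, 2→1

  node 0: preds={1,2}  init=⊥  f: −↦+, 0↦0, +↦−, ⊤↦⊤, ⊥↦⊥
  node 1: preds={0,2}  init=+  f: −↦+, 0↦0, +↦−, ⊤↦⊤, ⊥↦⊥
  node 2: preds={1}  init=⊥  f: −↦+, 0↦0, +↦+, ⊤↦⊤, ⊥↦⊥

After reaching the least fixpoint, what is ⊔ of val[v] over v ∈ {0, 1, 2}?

Iteration log — 9 steps:
  step 1. node 0  ⊔preds=+  new=−  old=⊥  +wl: 
  step 2. node 1  ⊔preds=−  new=+  stable
  step 3. node 2  ⊔preds=+  new=+  old=⊥  +wl: 0,1
  step 4. node 0  ⊔preds=+  new=−  stable
  step 5. node 1  ⊔preds=⊤  new=⊤  old=+  +wl: 0,2
  step 6. node 0  ⊔preds=⊤  new=⊤  old=−  +wl: 1
  step 7. node 2  ⊔preds=⊤  new=⊤  old=+  +wl: 0
  step 8. node 1  ⊔preds=⊤  new=⊤  stable
  step 9. node 0  ⊔preds=⊤  new=⊤  stable

Least fixpoint reached:
  node 0: ⊤
  node 1: ⊤
  node 2: ⊤

⊤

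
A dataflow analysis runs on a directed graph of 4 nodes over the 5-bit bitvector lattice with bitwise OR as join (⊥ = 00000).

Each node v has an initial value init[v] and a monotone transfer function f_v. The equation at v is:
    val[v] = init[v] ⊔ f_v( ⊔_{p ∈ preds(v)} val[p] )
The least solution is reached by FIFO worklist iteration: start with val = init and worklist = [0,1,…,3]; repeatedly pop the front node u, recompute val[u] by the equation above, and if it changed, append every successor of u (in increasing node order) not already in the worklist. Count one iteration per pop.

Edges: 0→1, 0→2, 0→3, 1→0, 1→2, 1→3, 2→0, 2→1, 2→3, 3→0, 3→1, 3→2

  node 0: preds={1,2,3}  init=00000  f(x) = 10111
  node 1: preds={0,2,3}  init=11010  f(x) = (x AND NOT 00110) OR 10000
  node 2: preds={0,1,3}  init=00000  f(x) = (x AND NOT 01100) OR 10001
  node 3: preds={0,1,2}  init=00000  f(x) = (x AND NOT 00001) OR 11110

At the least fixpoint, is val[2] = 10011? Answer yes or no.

Worklist (7 pops):
  #1 pop 0: in=11010 → 10111 (was 00000); enqueue []
  #2 pop 1: in=10111 → 11011 (was 11010); enqueue [0]
  #3 pop 2: in=11111 → 10011 (was 00000); enqueue [1]
  #4 pop 3: in=11111 → 11110 (was 00000); enqueue [2]
  #5 pop 0: in=11111 → 10111 (no change)
  #6 pop 1: in=11111 → 11011 (no change)
  #7 pop 2: in=11111 → 10011 (no change)

Fixpoint:
  val[0] = 10111
  val[1] = 11011
  val[2] = 10011
  val[3] = 11110

yes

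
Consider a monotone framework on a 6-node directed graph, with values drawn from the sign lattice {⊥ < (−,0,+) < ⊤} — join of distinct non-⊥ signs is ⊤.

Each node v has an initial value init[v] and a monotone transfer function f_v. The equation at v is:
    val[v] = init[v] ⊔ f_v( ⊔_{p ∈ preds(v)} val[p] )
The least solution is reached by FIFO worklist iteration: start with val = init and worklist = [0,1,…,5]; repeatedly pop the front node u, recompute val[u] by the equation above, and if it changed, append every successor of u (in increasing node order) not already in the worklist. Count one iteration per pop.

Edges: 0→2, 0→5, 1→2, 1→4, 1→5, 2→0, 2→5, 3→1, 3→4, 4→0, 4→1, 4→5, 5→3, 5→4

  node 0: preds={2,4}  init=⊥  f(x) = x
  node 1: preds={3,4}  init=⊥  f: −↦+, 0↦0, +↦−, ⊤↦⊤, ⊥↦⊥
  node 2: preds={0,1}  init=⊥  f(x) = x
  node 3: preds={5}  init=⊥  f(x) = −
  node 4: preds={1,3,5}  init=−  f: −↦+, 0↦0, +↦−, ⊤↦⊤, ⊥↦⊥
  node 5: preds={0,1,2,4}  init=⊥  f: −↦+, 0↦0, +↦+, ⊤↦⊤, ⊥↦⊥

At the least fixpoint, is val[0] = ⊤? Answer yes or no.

Trace (12 dequeues):
  [1] u=0 | in − | out − | prev ⊥ | push {}
  [2] u=1 | in − | out + | prev ⊥ | push {}
  [3] u=2 | in ⊤ | out ⊤ | prev ⊥ | push {0}
  [4] u=3 | in ⊥ | out − | prev ⊥ | push {1}
  [5] u=4 | in ⊤ | out ⊤ | prev − | push {}
  [6] u=5 | in ⊤ | out ⊤ | prev ⊥ | push {3,4}
  [7] u=0 | in ⊤ | out ⊤ | prev − | push {2,5}
  [8] u=1 | in ⊤ | out ⊤ | prev + | push {}
  [9] u=3 | in ⊤ | out − | ==
  [10] u=4 | in ⊤ | out ⊤ | ==
  [11] u=2 | in ⊤ | out ⊤ | ==
  [12] u=5 | in ⊤ | out ⊤ | ==

Converged values:
  [0] ⊤
  [1] ⊤
  [2] ⊤
  [3] −
  [4] ⊤
  [5] ⊤

yes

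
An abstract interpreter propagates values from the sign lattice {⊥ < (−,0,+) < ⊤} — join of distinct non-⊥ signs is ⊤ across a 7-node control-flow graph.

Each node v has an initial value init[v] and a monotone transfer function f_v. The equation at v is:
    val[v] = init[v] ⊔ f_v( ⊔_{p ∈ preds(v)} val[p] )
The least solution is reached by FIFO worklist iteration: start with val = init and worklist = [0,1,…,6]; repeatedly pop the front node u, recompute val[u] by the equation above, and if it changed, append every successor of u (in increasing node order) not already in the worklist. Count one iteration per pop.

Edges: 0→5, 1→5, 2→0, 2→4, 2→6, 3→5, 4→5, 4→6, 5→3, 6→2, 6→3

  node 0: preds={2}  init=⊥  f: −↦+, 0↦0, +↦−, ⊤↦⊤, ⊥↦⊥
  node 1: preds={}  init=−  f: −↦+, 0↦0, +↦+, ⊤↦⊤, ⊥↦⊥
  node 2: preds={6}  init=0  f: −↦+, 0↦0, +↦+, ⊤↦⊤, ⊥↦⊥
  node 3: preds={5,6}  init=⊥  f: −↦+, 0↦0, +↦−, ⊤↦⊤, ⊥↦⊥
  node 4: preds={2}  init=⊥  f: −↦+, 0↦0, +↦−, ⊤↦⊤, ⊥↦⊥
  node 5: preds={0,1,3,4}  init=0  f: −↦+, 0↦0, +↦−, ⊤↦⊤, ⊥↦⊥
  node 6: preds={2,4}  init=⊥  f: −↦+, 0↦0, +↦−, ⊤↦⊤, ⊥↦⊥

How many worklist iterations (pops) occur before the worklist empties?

Trace (10 dequeues):
  [1] u=0 | in 0 | out 0 | prev ⊥ | push {}
  [2] u=1 | in ⊥ | out − | ==
  [3] u=2 | in ⊥ | out 0 | ==
  [4] u=3 | in 0 | out 0 | prev ⊥ | push {}
  [5] u=4 | in 0 | out 0 | prev ⊥ | push {}
  [6] u=5 | in ⊤ | out ⊤ | prev 0 | push {3}
  [7] u=6 | in 0 | out 0 | prev ⊥ | push {2}
  [8] u=3 | in ⊤ | out ⊤ | prev 0 | push {5}
  [9] u=2 | in 0 | out 0 | ==
  [10] u=5 | in ⊤ | out ⊤ | ==

Converged values:
  [0] 0
  [1] −
  [2] 0
  [3] ⊤
  [4] 0
  [5] ⊤
  [6] 0

10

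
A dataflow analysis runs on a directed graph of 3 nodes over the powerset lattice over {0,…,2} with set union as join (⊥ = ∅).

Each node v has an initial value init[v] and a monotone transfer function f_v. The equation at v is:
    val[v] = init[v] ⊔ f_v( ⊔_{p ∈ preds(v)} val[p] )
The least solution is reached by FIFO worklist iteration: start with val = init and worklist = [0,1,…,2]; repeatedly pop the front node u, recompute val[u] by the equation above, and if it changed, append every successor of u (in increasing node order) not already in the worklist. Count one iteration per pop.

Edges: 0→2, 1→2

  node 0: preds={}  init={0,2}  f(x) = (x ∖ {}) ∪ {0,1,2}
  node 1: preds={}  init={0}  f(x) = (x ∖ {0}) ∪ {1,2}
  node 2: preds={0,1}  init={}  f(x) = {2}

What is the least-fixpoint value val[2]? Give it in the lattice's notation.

{2}

Trace (3 dequeues):
  [1] u=0 | in {} | out {0,1,2} | prev {0,2} | push {}
  [2] u=1 | in {} | out {0,1,2} | prev {0} | push {}
  [3] u=2 | in {0,1,2} | out {2} | prev {} | push {}

Converged values:
  [0] {0,1,2}
  [1] {0,1,2}
  [2] {2}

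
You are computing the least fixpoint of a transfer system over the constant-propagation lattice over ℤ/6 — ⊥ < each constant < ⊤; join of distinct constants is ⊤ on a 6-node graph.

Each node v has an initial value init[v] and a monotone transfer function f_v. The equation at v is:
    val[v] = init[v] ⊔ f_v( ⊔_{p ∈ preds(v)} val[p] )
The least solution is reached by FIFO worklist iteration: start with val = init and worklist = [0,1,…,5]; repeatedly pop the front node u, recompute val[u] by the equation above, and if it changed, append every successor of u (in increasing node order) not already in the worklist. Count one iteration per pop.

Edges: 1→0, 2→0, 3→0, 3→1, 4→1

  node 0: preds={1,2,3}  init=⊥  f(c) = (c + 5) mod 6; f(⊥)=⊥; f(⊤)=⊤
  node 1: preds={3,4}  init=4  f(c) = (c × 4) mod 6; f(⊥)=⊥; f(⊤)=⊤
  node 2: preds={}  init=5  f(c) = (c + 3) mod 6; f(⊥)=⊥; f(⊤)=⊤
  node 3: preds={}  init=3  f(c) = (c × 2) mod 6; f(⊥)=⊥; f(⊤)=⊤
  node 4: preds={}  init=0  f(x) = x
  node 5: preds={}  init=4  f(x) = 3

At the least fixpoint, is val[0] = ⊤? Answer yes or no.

Worklist (7 pops):
  #1 pop 0: in=⊤ → ⊤ (was ⊥); enqueue []
  #2 pop 1: in=⊤ → ⊤ (was 4); enqueue [0]
  #3 pop 2: in=⊥ → 5 (no change)
  #4 pop 3: in=⊥ → 3 (no change)
  #5 pop 4: in=⊥ → 0 (no change)
  #6 pop 5: in=⊥ → ⊤ (was 4); enqueue []
  #7 pop 0: in=⊤ → ⊤ (no change)

Fixpoint:
  val[0] = ⊤
  val[1] = ⊤
  val[2] = 5
  val[3] = 3
  val[4] = 0
  val[5] = ⊤

yes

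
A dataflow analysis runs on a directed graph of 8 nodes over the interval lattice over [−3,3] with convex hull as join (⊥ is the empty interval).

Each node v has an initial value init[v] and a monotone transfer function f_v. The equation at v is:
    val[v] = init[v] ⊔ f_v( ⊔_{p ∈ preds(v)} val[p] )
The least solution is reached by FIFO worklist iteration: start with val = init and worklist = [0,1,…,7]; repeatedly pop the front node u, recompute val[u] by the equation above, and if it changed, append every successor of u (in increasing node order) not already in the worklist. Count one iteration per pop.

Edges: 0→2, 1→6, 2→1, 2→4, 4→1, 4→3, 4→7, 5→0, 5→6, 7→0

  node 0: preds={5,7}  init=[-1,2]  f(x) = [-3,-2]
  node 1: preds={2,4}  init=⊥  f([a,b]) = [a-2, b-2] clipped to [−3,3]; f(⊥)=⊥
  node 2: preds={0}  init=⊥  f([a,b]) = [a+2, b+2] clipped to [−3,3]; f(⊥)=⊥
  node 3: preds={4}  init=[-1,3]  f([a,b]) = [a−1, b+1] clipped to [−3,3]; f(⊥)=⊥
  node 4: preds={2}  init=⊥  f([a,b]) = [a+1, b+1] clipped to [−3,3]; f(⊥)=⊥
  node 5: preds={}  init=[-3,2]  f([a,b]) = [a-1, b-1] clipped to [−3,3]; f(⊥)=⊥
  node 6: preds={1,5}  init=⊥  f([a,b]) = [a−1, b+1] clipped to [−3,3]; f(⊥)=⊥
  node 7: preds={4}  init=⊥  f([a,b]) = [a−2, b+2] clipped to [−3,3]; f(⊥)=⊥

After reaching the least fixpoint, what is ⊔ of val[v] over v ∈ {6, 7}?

[-3,3]

Iteration log — 12 steps:
  step 1. node 0  ⊔preds=[-3,2]  new=[-3,2]  old=[-1,2]  +wl: 
  step 2. node 1  ⊔preds=⊥  new=⊥  stable
  step 3. node 2  ⊔preds=[-3,2]  new=[-1,3]  old=⊥  +wl: 1
  step 4. node 3  ⊔preds=⊥  new=[-1,3]  stable
  step 5. node 4  ⊔preds=[-1,3]  new=[0,3]  old=⊥  +wl: 3
  step 6. node 5  ⊔preds=⊥  new=[-3,2]  stable
  step 7. node 6  ⊔preds=[-3,2]  new=[-3,3]  old=⊥  +wl: 
  step 8. node 7  ⊔preds=[0,3]  new=[-2,3]  old=⊥  +wl: 0
  step 9. node 1  ⊔preds=[-1,3]  new=[-3,1]  old=⊥  +wl: 6
  step 10. node 3  ⊔preds=[0,3]  new=[-1,3]  stable
  step 11. node 0  ⊔preds=[-3,3]  new=[-3,2]  stable
  step 12. node 6  ⊔preds=[-3,2]  new=[-3,3]  stable

Least fixpoint reached:
  node 0: [-3,2]
  node 1: [-3,1]
  node 2: [-1,3]
  node 3: [-1,3]
  node 4: [0,3]
  node 5: [-3,2]
  node 6: [-3,3]
  node 7: [-2,3]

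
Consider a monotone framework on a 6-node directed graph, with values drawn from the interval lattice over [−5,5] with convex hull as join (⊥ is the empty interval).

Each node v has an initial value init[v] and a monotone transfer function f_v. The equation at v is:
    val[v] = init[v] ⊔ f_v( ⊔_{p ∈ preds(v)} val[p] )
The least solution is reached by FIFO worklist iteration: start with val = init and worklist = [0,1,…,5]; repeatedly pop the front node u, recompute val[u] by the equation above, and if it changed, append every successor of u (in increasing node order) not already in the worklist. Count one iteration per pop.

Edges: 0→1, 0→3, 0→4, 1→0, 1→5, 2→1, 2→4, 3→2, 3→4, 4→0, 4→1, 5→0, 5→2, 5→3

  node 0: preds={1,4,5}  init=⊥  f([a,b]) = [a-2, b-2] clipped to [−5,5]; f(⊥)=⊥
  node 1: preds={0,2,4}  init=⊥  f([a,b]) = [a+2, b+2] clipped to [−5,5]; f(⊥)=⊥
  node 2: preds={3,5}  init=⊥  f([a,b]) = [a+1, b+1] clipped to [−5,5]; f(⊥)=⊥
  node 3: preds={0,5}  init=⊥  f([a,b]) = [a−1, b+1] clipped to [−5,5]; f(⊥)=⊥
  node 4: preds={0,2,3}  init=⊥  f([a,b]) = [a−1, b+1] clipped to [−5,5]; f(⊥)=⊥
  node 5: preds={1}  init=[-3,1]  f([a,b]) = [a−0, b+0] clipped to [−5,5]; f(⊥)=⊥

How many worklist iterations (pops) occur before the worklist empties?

20

Iteration log — 20 steps:
  step 1. node 0  ⊔preds=[-3,1]  new=[-5,-1]  old=⊥  +wl: 
  step 2. node 1  ⊔preds=[-5,-1]  new=[-3,1]  old=⊥  +wl: 0
  step 3. node 2  ⊔preds=[-3,1]  new=[-2,2]  old=⊥  +wl: 1
  step 4. node 3  ⊔preds=[-5,1]  new=[-5,2]  old=⊥  +wl: 2
  step 5. node 4  ⊔preds=[-5,2]  new=[-5,3]  old=⊥  +wl: 
  step 6. node 5  ⊔preds=[-3,1]  new=[-3,1]  stable
  step 7. node 0  ⊔preds=[-5,3]  new=[-5,1]  old=[-5,-1]  +wl: 3,4
  step 8. node 1  ⊔preds=[-5,3]  new=[-3,5]  old=[-3,1]  +wl: 0,5
  step 9. node 2  ⊔preds=[-5,2]  new=[-4,3]  old=[-2,2]  +wl: 1
  step 10. node 3  ⊔preds=[-5,1]  new=[-5,2]  stable
  step 11. node 4  ⊔preds=[-5,3]  new=[-5,4]  old=[-5,3]  +wl: 
  step 12. node 0  ⊔preds=[-5,5]  new=[-5,3]  old=[-5,1]  +wl: 3,4
  step 13. node 5  ⊔preds=[-3,5]  new=[-3,5]  old=[-3,1]  +wl: 0,2
  step 14. node 1  ⊔preds=[-5,4]  new=[-3,5]  stable
  step 15. node 3  ⊔preds=[-5,5]  new=[-5,5]  old=[-5,2]  +wl: 
  step 16. node 4  ⊔preds=[-5,5]  new=[-5,5]  old=[-5,4]  +wl: 1
  step 17. node 0  ⊔preds=[-5,5]  new=[-5,3]  stable
  step 18. node 2  ⊔preds=[-5,5]  new=[-4,5]  old=[-4,3]  +wl: 4
  step 19. node 1  ⊔preds=[-5,5]  new=[-3,5]  stable
  step 20. node 4  ⊔preds=[-5,5]  new=[-5,5]  stable

Least fixpoint reached:
  node 0: [-5,3]
  node 1: [-3,5]
  node 2: [-4,5]
  node 3: [-5,5]
  node 4: [-5,5]
  node 5: [-3,5]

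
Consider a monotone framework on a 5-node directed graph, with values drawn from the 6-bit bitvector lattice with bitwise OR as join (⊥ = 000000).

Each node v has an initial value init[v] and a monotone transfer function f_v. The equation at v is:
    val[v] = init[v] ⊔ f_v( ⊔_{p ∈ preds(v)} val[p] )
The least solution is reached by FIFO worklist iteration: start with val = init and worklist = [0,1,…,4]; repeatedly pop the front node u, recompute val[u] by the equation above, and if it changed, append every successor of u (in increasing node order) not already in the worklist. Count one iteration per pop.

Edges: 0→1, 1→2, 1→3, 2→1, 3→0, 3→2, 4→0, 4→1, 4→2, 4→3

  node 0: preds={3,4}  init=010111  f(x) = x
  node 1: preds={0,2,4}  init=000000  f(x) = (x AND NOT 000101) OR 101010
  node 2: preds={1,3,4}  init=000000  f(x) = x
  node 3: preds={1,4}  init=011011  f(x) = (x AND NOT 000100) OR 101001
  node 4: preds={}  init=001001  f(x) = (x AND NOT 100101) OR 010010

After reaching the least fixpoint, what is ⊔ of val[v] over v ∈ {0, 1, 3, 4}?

Iteration log — 10 steps:
  step 1. node 0  ⊔preds=011011  new=011111  old=010111  +wl: 
  step 2. node 1  ⊔preds=011111  new=111010  old=000000  +wl: 
  step 3. node 2  ⊔preds=111011  new=111011  old=000000  +wl: 1
  step 4. node 3  ⊔preds=111011  new=111011  old=011011  +wl: 0,2
  step 5. node 4  ⊔preds=000000  new=011011  old=001001  +wl: 3
  step 6. node 1  ⊔preds=111111  new=111010  stable
  step 7. node 0  ⊔preds=111011  new=111111  old=011111  +wl: 1
  step 8. node 2  ⊔preds=111011  new=111011  stable
  step 9. node 3  ⊔preds=111011  new=111011  stable
  step 10. node 1  ⊔preds=111111  new=111010  stable

Least fixpoint reached:
  node 0: 111111
  node 1: 111010
  node 2: 111011
  node 3: 111011
  node 4: 011011

111111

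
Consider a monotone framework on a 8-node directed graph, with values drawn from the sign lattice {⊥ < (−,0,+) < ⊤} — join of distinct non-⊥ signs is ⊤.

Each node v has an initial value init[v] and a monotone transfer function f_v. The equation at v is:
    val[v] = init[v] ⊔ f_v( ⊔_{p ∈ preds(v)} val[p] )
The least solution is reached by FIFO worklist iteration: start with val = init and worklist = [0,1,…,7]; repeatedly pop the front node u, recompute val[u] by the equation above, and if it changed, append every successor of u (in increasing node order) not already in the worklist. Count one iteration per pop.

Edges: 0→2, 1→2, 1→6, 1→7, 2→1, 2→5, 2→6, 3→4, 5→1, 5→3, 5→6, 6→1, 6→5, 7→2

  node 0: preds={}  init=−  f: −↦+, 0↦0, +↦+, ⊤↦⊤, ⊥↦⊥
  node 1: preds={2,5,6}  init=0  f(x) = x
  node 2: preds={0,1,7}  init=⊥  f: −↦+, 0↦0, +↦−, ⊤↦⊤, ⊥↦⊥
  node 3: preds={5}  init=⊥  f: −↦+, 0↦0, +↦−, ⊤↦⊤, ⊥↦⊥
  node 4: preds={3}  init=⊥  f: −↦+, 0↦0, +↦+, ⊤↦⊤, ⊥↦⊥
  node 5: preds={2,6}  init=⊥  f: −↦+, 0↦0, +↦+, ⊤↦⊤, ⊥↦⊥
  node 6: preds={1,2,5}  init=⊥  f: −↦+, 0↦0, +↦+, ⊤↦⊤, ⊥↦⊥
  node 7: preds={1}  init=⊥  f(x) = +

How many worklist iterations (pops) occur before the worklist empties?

Worklist (15 pops):
  #1 pop 0: in=⊥ → − (no change)
  #2 pop 1: in=⊥ → 0 (no change)
  #3 pop 2: in=⊤ → ⊤ (was ⊥); enqueue [1]
  #4 pop 3: in=⊥ → ⊥ (no change)
  #5 pop 4: in=⊥ → ⊥ (no change)
  #6 pop 5: in=⊤ → ⊤ (was ⊥); enqueue [3]
  #7 pop 6: in=⊤ → ⊤ (was ⊥); enqueue [5]
  #8 pop 7: in=0 → + (was ⊥); enqueue [2]
  #9 pop 1: in=⊤ → ⊤ (was 0); enqueue [6,7]
  #10 pop 3: in=⊤ → ⊤ (was ⊥); enqueue [4]
  #11 pop 5: in=⊤ → ⊤ (no change)
  #12 pop 2: in=⊤ → ⊤ (no change)
  #13 pop 6: in=⊤ → ⊤ (no change)
  #14 pop 7: in=⊤ → + (no change)
  #15 pop 4: in=⊤ → ⊤ (was ⊥); enqueue []

Fixpoint:
  val[0] = −
  val[1] = ⊤
  val[2] = ⊤
  val[3] = ⊤
  val[4] = ⊤
  val[5] = ⊤
  val[6] = ⊤
  val[7] = +

15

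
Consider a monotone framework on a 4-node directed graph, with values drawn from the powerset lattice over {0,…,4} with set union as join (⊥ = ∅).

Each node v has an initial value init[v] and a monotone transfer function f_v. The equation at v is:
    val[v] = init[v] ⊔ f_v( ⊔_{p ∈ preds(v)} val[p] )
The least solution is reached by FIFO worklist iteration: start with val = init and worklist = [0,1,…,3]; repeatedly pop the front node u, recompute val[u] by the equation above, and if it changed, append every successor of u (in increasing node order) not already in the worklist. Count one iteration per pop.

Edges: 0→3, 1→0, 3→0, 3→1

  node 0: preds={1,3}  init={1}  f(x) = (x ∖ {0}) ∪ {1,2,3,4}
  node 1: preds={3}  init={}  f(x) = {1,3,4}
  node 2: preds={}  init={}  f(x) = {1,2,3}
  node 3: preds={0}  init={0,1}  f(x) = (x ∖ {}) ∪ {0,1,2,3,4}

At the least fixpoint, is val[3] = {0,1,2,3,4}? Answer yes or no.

Worklist (6 pops):
  #1 pop 0: in={0,1} → {1,2,3,4} (was {1}); enqueue []
  #2 pop 1: in={0,1} → {1,3,4} (was {}); enqueue [0]
  #3 pop 2: in={} → {1,2,3} (was {}); enqueue []
  #4 pop 3: in={1,2,3,4} → {0,1,2,3,4} (was {0,1}); enqueue [1]
  #5 pop 0: in={0,1,2,3,4} → {1,2,3,4} (no change)
  #6 pop 1: in={0,1,2,3,4} → {1,3,4} (no change)

Fixpoint:
  val[0] = {1,2,3,4}
  val[1] = {1,3,4}
  val[2] = {1,2,3}
  val[3] = {0,1,2,3,4}

yes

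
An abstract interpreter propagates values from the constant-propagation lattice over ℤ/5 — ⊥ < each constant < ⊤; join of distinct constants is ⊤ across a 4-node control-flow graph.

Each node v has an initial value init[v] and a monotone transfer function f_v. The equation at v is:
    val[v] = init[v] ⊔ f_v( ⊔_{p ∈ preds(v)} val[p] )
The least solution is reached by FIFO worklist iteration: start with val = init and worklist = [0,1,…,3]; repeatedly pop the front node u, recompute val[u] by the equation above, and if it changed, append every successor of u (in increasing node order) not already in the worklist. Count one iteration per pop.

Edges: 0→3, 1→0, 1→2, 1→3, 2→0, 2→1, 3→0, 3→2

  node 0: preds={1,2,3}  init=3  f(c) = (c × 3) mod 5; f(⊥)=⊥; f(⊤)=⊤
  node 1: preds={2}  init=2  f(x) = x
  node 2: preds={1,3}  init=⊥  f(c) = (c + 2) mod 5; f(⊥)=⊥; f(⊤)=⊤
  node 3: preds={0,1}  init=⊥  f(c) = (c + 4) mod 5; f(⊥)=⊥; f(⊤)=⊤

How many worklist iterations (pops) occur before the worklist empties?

Trace (10 dequeues):
  [1] u=0 | in 2 | out ⊤ | prev 3 | push {}
  [2] u=1 | in ⊥ | out 2 | ==
  [3] u=2 | in 2 | out 4 | prev ⊥ | push {0,1}
  [4] u=3 | in ⊤ | out ⊤ | prev ⊥ | push {2}
  [5] u=0 | in ⊤ | out ⊤ | ==
  [6] u=1 | in 4 | out ⊤ | prev 2 | push {0,3}
  [7] u=2 | in ⊤ | out ⊤ | prev 4 | push {1}
  [8] u=0 | in ⊤ | out ⊤ | ==
  [9] u=3 | in ⊤ | out ⊤ | ==
  [10] u=1 | in ⊤ | out ⊤ | ==

Converged values:
  [0] ⊤
  [1] ⊤
  [2] ⊤
  [3] ⊤

10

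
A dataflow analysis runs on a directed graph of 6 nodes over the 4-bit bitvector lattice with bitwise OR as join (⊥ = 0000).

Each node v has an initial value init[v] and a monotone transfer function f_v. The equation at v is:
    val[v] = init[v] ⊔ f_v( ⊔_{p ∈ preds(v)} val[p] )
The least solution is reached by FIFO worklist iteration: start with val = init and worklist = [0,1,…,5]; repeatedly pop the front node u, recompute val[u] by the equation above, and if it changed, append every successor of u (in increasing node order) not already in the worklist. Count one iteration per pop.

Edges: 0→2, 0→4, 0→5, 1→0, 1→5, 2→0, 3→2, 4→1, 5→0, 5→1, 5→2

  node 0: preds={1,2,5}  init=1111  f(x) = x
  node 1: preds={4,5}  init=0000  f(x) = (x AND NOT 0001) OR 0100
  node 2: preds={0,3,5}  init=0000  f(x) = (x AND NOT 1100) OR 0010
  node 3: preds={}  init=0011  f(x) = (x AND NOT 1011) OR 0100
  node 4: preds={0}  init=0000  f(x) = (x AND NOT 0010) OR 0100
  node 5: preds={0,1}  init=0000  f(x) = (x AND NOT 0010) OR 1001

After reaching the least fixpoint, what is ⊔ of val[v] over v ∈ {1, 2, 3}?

Trace (11 dequeues):
  [1] u=0 | in 0000 | out 1111 | ==
  [2] u=1 | in 0000 | out 0100 | prev 0000 | push {0}
  [3] u=2 | in 1111 | out 0011 | prev 0000 | push {}
  [4] u=3 | in 0000 | out 0111 | prev 0011 | push {2}
  [5] u=4 | in 1111 | out 1101 | prev 0000 | push {1}
  [6] u=5 | in 1111 | out 1101 | prev 0000 | push {}
  [7] u=0 | in 1111 | out 1111 | ==
  [8] u=2 | in 1111 | out 0011 | ==
  [9] u=1 | in 1101 | out 1100 | prev 0100 | push {0,5}
  [10] u=0 | in 1111 | out 1111 | ==
  [11] u=5 | in 1111 | out 1101 | ==

Converged values:
  [0] 1111
  [1] 1100
  [2] 0011
  [3] 0111
  [4] 1101
  [5] 1101

1111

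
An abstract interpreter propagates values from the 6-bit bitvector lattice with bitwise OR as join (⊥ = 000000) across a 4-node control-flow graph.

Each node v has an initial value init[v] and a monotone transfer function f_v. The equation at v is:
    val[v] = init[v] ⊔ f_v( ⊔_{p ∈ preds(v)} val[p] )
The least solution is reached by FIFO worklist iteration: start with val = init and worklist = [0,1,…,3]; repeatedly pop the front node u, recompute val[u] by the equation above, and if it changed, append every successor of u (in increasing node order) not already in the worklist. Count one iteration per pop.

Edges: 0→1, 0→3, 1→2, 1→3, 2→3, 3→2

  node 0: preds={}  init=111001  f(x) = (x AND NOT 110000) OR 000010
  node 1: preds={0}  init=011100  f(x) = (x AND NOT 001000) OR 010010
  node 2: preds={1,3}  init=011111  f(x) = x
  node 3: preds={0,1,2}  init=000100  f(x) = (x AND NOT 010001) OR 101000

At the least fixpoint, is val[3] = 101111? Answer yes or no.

no

Worklist (5 pops):
  #1 pop 0: in=000000 → 111011 (was 111001); enqueue []
  #2 pop 1: in=111011 → 111111 (was 011100); enqueue []
  #3 pop 2: in=111111 → 111111 (was 011111); enqueue []
  #4 pop 3: in=111111 → 101110 (was 000100); enqueue [2]
  #5 pop 2: in=111111 → 111111 (no change)

Fixpoint:
  val[0] = 111011
  val[1] = 111111
  val[2] = 111111
  val[3] = 101110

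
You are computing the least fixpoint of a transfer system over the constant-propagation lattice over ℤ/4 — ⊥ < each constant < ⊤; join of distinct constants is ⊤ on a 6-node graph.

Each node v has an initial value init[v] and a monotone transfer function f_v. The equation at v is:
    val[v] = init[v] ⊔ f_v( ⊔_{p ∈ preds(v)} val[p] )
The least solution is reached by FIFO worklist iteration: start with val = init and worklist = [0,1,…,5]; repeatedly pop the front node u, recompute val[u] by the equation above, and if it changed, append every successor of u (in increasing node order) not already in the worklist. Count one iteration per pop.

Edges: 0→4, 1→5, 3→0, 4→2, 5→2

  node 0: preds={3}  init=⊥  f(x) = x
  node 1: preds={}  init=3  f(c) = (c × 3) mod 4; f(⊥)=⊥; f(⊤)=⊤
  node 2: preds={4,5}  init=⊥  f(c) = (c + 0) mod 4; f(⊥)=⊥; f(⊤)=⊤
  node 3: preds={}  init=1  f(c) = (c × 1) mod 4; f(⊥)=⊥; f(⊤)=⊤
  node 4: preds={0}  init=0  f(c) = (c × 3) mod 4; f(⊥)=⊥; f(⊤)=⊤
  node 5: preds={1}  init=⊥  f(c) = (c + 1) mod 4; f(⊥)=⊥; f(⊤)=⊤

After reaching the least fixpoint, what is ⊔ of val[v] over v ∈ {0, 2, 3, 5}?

⊤

Iteration log — 7 steps:
  step 1. node 0  ⊔preds=1  new=1  old=⊥  +wl: 
  step 2. node 1  ⊔preds=⊥  new=3  stable
  step 3. node 2  ⊔preds=0  new=0  old=⊥  +wl: 
  step 4. node 3  ⊔preds=⊥  new=1  stable
  step 5. node 4  ⊔preds=1  new=⊤  old=0  +wl: 2
  step 6. node 5  ⊔preds=3  new=0  old=⊥  +wl: 
  step 7. node 2  ⊔preds=⊤  new=⊤  old=0  +wl: 

Least fixpoint reached:
  node 0: 1
  node 1: 3
  node 2: ⊤
  node 3: 1
  node 4: ⊤
  node 5: 0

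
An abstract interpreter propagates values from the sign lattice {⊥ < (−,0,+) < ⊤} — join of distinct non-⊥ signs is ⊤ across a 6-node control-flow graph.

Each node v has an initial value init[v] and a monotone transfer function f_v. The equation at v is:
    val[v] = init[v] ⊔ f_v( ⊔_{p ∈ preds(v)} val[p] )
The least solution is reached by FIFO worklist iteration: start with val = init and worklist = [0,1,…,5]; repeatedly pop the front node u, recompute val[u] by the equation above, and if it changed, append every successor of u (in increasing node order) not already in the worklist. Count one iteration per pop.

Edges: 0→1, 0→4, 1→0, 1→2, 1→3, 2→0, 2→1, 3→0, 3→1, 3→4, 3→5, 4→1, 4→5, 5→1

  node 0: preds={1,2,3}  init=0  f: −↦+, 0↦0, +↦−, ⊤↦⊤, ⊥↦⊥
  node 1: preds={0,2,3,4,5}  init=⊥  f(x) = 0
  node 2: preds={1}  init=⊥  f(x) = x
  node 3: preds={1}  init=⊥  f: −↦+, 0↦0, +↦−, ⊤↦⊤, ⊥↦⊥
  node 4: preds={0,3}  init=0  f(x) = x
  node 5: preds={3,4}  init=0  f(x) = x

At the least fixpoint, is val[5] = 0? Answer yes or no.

Trace (8 dequeues):
  [1] u=0 | in ⊥ | out 0 | ==
  [2] u=1 | in 0 | out 0 | prev ⊥ | push {0}
  [3] u=2 | in 0 | out 0 | prev ⊥ | push {1}
  [4] u=3 | in 0 | out 0 | prev ⊥ | push {}
  [5] u=4 | in 0 | out 0 | ==
  [6] u=5 | in 0 | out 0 | ==
  [7] u=0 | in 0 | out 0 | ==
  [8] u=1 | in 0 | out 0 | ==

Converged values:
  [0] 0
  [1] 0
  [2] 0
  [3] 0
  [4] 0
  [5] 0

yes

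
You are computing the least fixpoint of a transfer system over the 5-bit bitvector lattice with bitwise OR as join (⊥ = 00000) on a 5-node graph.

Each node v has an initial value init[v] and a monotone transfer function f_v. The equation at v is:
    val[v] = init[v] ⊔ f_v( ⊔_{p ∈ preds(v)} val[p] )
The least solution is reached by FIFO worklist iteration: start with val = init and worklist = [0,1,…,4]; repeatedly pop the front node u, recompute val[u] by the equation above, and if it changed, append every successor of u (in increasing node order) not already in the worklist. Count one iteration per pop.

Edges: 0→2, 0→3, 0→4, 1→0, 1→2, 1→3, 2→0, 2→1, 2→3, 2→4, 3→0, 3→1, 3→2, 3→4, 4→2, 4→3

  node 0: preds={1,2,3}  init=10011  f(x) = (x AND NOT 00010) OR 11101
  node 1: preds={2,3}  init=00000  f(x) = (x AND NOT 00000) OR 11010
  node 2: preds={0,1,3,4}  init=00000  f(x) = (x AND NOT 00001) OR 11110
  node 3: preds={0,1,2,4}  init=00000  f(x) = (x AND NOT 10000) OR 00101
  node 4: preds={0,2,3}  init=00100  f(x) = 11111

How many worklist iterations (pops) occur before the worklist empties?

10

Iteration log — 10 steps:
  step 1. node 0  ⊔preds=00000  new=11111  old=10011  +wl: 
  step 2. node 1  ⊔preds=00000  new=11010  old=00000  +wl: 0
  step 3. node 2  ⊔preds=11111  new=11110  old=00000  +wl: 1
  step 4. node 3  ⊔preds=11111  new=01111  old=00000  +wl: 2
  step 5. node 4  ⊔preds=11111  new=11111  old=00100  +wl: 3
  step 6. node 0  ⊔preds=11111  new=11111  stable
  step 7. node 1  ⊔preds=11111  new=11111  old=11010  +wl: 0
  step 8. node 2  ⊔preds=11111  new=11110  stable
  step 9. node 3  ⊔preds=11111  new=01111  stable
  step 10. node 0  ⊔preds=11111  new=11111  stable

Least fixpoint reached:
  node 0: 11111
  node 1: 11111
  node 2: 11110
  node 3: 01111
  node 4: 11111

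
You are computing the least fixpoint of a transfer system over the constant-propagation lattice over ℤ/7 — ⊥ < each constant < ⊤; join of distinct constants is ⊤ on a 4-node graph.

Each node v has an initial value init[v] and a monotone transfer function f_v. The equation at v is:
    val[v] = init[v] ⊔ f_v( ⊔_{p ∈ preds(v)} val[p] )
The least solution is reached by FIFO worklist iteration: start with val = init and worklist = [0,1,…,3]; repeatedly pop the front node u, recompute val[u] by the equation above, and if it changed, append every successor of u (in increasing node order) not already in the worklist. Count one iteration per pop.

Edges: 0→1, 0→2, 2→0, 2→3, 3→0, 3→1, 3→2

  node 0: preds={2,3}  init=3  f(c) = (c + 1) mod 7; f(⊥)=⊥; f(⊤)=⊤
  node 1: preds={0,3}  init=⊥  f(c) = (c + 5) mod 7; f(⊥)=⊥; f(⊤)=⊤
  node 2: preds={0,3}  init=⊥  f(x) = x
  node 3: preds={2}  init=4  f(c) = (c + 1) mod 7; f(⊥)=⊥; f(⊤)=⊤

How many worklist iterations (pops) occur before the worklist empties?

7

Trace (7 dequeues):
  [1] u=0 | in 4 | out ⊤ | prev 3 | push {}
  [2] u=1 | in ⊤ | out ⊤ | prev ⊥ | push {}
  [3] u=2 | in ⊤ | out ⊤ | prev ⊥ | push {0}
  [4] u=3 | in ⊤ | out ⊤ | prev 4 | push {1,2}
  [5] u=0 | in ⊤ | out ⊤ | ==
  [6] u=1 | in ⊤ | out ⊤ | ==
  [7] u=2 | in ⊤ | out ⊤ | ==

Converged values:
  [0] ⊤
  [1] ⊤
  [2] ⊤
  [3] ⊤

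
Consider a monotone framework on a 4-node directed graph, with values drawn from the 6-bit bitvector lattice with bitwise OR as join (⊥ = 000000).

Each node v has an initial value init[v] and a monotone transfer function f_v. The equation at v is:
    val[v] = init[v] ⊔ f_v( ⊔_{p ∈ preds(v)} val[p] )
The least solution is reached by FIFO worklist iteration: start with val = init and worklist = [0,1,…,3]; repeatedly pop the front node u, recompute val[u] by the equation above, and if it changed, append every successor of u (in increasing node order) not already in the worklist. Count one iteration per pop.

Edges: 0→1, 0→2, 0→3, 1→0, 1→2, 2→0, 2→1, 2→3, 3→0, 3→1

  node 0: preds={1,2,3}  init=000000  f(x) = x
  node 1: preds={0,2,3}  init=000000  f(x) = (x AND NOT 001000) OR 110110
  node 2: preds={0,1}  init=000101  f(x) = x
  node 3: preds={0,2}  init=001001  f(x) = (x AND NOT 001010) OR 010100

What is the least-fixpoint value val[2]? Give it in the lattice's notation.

Iteration log — 8 steps:
  step 1. node 0  ⊔preds=001101  new=001101  old=000000  +wl: 
  step 2. node 1  ⊔preds=001101  new=110111  old=000000  +wl: 0
  step 3. node 2  ⊔preds=111111  new=111111  old=000101  +wl: 1
  step 4. node 3  ⊔preds=111111  new=111101  old=001001  +wl: 
  step 5. node 0  ⊔preds=111111  new=111111  old=001101  +wl: 2,3
  step 6. node 1  ⊔preds=111111  new=110111  stable
  step 7. node 2  ⊔preds=111111  new=111111  stable
  step 8. node 3  ⊔preds=111111  new=111101  stable

Least fixpoint reached:
  node 0: 111111
  node 1: 110111
  node 2: 111111
  node 3: 111101

111111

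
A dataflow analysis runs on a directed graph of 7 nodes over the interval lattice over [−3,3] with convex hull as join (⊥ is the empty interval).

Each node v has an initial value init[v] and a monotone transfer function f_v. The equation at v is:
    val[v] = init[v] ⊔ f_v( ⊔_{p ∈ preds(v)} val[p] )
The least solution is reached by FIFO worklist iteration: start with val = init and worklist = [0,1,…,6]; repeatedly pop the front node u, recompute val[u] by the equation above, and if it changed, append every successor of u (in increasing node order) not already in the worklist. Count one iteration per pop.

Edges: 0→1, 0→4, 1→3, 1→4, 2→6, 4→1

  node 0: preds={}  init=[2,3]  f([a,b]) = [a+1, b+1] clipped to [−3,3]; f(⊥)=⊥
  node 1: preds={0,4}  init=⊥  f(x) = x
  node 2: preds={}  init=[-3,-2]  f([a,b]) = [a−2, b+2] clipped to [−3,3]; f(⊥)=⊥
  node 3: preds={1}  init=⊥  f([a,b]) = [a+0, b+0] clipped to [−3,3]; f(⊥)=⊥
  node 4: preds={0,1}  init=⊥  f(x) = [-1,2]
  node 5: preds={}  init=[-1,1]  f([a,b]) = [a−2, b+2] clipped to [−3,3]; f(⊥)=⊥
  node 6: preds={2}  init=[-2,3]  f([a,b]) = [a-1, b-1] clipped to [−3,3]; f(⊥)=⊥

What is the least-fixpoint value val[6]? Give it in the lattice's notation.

[-3,3]

Iteration log — 10 steps:
  step 1. node 0  ⊔preds=⊥  new=[2,3]  stable
  step 2. node 1  ⊔preds=[2,3]  new=[2,3]  old=⊥  +wl: 
  step 3. node 2  ⊔preds=⊥  new=[-3,-2]  stable
  step 4. node 3  ⊔preds=[2,3]  new=[2,3]  old=⊥  +wl: 
  step 5. node 4  ⊔preds=[2,3]  new=[-1,2]  old=⊥  +wl: 1
  step 6. node 5  ⊔preds=⊥  new=[-1,1]  stable
  step 7. node 6  ⊔preds=[-3,-2]  new=[-3,3]  old=[-2,3]  +wl: 
  step 8. node 1  ⊔preds=[-1,3]  new=[-1,3]  old=[2,3]  +wl: 3,4
  step 9. node 3  ⊔preds=[-1,3]  new=[-1,3]  old=[2,3]  +wl: 
  step 10. node 4  ⊔preds=[-1,3]  new=[-1,2]  stable

Least fixpoint reached:
  node 0: [2,3]
  node 1: [-1,3]
  node 2: [-3,-2]
  node 3: [-1,3]
  node 4: [-1,2]
  node 5: [-1,1]
  node 6: [-3,3]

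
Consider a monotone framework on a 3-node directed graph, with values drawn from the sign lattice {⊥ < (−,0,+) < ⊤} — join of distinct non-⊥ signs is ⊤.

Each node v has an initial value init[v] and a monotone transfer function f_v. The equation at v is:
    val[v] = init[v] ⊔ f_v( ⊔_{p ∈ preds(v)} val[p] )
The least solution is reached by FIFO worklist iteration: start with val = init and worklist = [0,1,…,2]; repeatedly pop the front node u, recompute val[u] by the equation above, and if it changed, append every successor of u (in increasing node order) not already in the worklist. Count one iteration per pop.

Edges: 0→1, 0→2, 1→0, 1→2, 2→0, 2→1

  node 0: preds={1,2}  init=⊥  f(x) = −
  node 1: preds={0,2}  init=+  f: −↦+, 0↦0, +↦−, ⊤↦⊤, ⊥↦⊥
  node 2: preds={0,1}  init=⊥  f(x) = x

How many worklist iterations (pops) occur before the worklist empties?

Worklist (7 pops):
  #1 pop 0: in=+ → − (was ⊥); enqueue []
  #2 pop 1: in=− → + (no change)
  #3 pop 2: in=⊤ → ⊤ (was ⊥); enqueue [0,1]
  #4 pop 0: in=⊤ → − (no change)
  #5 pop 1: in=⊤ → ⊤ (was +); enqueue [0,2]
  #6 pop 0: in=⊤ → − (no change)
  #7 pop 2: in=⊤ → ⊤ (no change)

Fixpoint:
  val[0] = −
  val[1] = ⊤
  val[2] = ⊤

7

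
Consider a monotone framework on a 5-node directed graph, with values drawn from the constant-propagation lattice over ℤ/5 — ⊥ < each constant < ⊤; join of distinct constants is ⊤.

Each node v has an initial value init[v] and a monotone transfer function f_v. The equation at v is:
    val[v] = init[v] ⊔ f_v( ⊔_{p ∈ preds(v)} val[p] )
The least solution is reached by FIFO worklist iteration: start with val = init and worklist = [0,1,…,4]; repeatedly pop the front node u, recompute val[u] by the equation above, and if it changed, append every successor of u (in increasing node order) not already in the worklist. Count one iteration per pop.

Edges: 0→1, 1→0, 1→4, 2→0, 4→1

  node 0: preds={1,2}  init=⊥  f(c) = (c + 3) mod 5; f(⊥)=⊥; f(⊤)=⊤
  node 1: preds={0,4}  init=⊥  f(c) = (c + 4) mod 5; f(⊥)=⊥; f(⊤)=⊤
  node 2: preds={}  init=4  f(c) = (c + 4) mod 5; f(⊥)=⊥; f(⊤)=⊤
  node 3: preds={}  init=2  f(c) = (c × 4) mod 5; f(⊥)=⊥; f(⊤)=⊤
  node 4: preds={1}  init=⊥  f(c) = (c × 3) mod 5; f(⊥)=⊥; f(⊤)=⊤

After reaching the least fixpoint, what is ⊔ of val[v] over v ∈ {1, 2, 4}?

Worklist (10 pops):
  #1 pop 0: in=4 → 2 (was ⊥); enqueue []
  #2 pop 1: in=2 → 1 (was ⊥); enqueue [0]
  #3 pop 2: in=⊥ → 4 (no change)
  #4 pop 3: in=⊥ → 2 (no change)
  #5 pop 4: in=1 → 3 (was ⊥); enqueue [1]
  #6 pop 0: in=⊤ → ⊤ (was 2); enqueue []
  #7 pop 1: in=⊤ → ⊤ (was 1); enqueue [0,4]
  #8 pop 0: in=⊤ → ⊤ (no change)
  #9 pop 4: in=⊤ → ⊤ (was 3); enqueue [1]
  #10 pop 1: in=⊤ → ⊤ (no change)

Fixpoint:
  val[0] = ⊤
  val[1] = ⊤
  val[2] = 4
  val[3] = 2
  val[4] = ⊤

⊤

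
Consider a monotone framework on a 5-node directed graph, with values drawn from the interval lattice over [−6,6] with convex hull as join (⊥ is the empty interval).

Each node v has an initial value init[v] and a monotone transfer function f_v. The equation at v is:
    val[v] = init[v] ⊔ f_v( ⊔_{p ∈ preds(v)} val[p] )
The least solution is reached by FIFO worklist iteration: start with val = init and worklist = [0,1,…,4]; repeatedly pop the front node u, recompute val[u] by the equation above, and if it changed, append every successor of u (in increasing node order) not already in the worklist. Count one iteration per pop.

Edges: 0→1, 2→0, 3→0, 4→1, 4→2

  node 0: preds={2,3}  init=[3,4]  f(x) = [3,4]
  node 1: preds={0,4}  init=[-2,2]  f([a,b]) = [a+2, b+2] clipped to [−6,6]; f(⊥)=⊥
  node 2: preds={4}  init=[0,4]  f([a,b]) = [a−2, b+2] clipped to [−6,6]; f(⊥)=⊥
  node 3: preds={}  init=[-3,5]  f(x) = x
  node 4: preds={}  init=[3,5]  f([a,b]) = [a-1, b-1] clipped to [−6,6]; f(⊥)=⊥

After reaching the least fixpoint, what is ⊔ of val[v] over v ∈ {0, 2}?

Trace (6 dequeues):
  [1] u=0 | in [-3,5] | out [3,4] | ==
  [2] u=1 | in [3,5] | out [-2,6] | prev [-2,2] | push {}
  [3] u=2 | in [3,5] | out [0,6] | prev [0,4] | push {0}
  [4] u=3 | in ⊥ | out [-3,5] | ==
  [5] u=4 | in ⊥ | out [3,5] | ==
  [6] u=0 | in [-3,6] | out [3,4] | ==

Converged values:
  [0] [3,4]
  [1] [-2,6]
  [2] [0,6]
  [3] [-3,5]
  [4] [3,5]

[0,6]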